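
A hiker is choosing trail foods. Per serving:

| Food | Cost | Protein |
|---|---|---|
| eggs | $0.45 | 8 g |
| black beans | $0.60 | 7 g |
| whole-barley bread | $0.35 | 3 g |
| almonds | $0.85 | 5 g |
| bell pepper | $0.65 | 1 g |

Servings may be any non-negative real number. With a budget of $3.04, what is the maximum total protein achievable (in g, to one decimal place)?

Protein per dollar: eggs 17.78, black beans 11.67, whole-barley bread 8.571, almonds 5.882, bell pepper 1.538.
With no serving limits, spend the whole cost allowance on eggs: $3.04 / $0.45 × 8 g = 54.0 g.

54.0 g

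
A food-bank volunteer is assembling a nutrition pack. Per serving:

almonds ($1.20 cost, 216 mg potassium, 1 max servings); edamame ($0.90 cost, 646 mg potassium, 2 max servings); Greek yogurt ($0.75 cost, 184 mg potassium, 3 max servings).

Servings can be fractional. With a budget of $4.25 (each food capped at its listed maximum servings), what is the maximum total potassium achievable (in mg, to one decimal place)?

1880.0 mg

Potassium per dollar: edamame 717.8, Greek yogurt 245.3, almonds 180.
Take 2 servings of edamame: spends $1.80, +1292.0 mg potassium (running total 1292.0 mg).
Take 3 servings of Greek yogurt: spends $2.25, +552.0 mg potassium (running total 1844.0 mg).
Take 0.1667 servings of almonds: spends $0.20, +36.0 mg potassium (running total 1880.0 mg).
Greedy by best ratio exhausts the cost allowance optimally: 1880.0 mg.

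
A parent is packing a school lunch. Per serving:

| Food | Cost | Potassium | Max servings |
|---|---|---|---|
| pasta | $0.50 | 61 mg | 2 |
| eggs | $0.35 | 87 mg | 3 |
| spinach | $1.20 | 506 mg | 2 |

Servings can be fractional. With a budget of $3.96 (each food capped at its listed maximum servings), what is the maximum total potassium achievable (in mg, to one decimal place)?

Potassium per dollar: spinach 421.7, eggs 248.6, pasta 122.
Take 2 servings of spinach: spends $2.40, +1012.0 mg potassium (running total 1012.0 mg).
Take 3 servings of eggs: spends $1.05, +261.0 mg potassium (running total 1273.0 mg).
Take 1.02 servings of pasta: spends $0.51, +62.2 mg potassium (running total 1335.2 mg).
Greedy by best ratio exhausts the cost allowance optimally: 1335.2 mg.

1335.2 mg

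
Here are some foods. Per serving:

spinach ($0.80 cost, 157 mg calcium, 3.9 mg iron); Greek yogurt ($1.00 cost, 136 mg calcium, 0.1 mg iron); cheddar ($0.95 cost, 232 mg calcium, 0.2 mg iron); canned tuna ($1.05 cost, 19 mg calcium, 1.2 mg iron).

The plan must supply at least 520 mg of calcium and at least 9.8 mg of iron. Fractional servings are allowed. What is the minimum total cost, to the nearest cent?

spinach only: max(520/157, 9.8/3.9) = 3.312 servings → $2.65.
Greek yogurt only: max(520/136, 9.8/0.1) = 98 servings → $98.00.
cheddar only: max(520/232, 9.8/0.2) = 49 servings → $46.55.
canned tuna only: max(520/19, 9.8/1.2) = 27.37 servings → $28.74.
spinach + Greek yogurt with both tight: 2.488 servings and 0.9508 servings → $2.94.
spinach + cheddar with both tight: 2.484 servings and 0.5603 servings → $2.52.
spinach + canned tuna: intersection lies outside the first quadrant.
Greek yogurt + cheddar: the both-tight solution has a negative serving — not a feasible corner.
Greek yogurt + canned tuna with both tight: 2.714 servings and 7.94 servings → $11.05.
cheddar + canned tuna with both tight: 1.594 servings and 7.901 servings → $9.81.
So the least-cost plan costs $2.52.

$2.52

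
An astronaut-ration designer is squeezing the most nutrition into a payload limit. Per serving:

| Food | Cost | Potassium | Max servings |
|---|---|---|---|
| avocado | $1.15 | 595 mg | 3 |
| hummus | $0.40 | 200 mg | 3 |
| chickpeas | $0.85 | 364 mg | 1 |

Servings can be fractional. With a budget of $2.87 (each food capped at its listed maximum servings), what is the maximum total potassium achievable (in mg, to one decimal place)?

Potassium per dollar: avocado 517.4, hummus 500, chickpeas 428.2.
Take 2.496 servings of avocado: spends $2.87, +1484.9 mg potassium (running total 1484.9 mg).
Greedy by best ratio exhausts the cost allowance optimally: 1484.9 mg.

1484.9 mg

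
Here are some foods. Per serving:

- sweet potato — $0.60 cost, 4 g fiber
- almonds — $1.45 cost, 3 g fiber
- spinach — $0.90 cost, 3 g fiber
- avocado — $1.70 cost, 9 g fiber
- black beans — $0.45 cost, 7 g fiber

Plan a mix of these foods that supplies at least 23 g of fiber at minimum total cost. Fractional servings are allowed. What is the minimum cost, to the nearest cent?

Cost per g of fiber: black beans $0.0643, sweet potato $0.1500, avocado $0.1889, spinach $0.3000, almonds $0.4833.
With no serving limits, use only black beans: 23 g / 7 g = 3.286 servings × $0.45 = $1.48.

$1.48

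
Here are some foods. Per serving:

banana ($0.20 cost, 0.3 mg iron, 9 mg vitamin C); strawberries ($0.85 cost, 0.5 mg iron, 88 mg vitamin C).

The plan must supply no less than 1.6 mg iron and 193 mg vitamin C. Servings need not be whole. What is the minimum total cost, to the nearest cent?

Compare the cost at each extreme point of the feasible region.
banana only: max(1.6/0.3, 193/9) = 21.44 servings → $4.29.
strawberries only: max(1.6/0.5, 193/88) = 3.2 servings → $2.72.
banana + strawberries with both tight: 2.023 servings and 1.986 servings → $2.09.
Cheapest feasible corner: $2.09.

$2.09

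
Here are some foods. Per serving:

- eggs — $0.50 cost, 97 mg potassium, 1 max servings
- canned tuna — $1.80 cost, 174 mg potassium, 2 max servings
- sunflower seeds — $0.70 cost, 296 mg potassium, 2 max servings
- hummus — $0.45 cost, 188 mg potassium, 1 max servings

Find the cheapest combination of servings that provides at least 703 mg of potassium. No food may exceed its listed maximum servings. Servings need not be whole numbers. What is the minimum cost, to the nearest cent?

$1.67

Cost per mg of potassium: sunflower seeds $0.0024, hummus $0.0024, eggs $0.0052, canned tuna $0.0103.
Take 2 servings of sunflower seeds: +592.0 mg potassium for $1.40 (total $1.40, still need 111.0 mg).
Take 0.5904 servings of hummus: +111.0 mg potassium for $0.27 (total $1.67, still need 0.0 mg).
Greedy by cheapest-per-mg is optimal for a single linear constraint, so the minimum cost is $1.67.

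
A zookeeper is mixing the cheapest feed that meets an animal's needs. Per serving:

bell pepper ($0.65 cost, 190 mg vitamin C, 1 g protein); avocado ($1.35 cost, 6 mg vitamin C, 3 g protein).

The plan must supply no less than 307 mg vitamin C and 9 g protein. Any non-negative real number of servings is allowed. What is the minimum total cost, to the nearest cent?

$4.36

This is a tiny linear program; its minimum lies at a vertex of the feasible set. List the vertices and price them.
bell pepper only: max(307/190, 9/1) = 9 servings → $5.85.
avocado only: max(307/6, 9/3) = 51.17 servings → $69.08.
bell pepper + avocado with both tight: 1.537 servings and 2.488 servings → $4.36.
Cheapest feasible corner: $4.36.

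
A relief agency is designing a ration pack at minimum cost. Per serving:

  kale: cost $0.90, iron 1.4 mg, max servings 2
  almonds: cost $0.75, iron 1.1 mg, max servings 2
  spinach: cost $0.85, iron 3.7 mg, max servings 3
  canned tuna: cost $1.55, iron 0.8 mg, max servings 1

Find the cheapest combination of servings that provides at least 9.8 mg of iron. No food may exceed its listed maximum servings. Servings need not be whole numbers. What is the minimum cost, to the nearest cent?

Cost per mg of iron: spinach $0.2297, kale $0.6429, almonds $0.6818, canned tuna $1.9375.
Take 2.649 servings of spinach: +9.8 mg iron for $2.25 (total $2.25, still need 0.0 mg).
Greedy by cheapest-per-mg is optimal for a single linear constraint, so the minimum cost is $2.25.

$2.25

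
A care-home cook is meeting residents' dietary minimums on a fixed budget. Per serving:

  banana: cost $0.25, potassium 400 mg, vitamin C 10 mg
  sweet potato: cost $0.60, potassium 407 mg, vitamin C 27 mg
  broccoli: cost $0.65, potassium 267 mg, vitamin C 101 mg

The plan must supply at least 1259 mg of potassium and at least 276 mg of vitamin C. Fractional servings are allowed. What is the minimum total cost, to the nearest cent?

$2.04

Two binding constraints pin down two serving amounts, so the optimal mix uses at most two foods. The candidates are each food alone (scaled to the tighter of potassium/vitamin C) and each pair with both constraints tight.
banana only: max(1259/400, 276/10) = 27.6 servings → $6.90.
sweet potato only: max(1259/407, 276/27) = 10.22 servings → $6.13.
broccoli only: max(1259/267, 276/101) = 4.715 servings → $3.06.
banana + sweet potato: intersection lies outside the first quadrant.
banana + broccoli with both tight: 1.417 servings and 2.592 servings → $2.04.
sweet potato + broccoli with both tight: 1.577 servings and 2.311 servings → $2.45.
The minimum over all feasible corners is $2.04.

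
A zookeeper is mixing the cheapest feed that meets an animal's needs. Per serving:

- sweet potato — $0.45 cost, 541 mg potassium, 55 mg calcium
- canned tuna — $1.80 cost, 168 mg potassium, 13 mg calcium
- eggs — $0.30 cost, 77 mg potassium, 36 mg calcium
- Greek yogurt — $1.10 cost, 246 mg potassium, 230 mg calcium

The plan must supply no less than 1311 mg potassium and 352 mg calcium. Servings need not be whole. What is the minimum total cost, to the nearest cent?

$2.05

Compare the cost at each extreme point of the feasible region.
sweet potato only: max(1311/541, 352/55) = 6.4 servings → $2.88.
canned tuna only: max(1311/168, 352/13) = 27.08 servings → $48.74.
eggs only: max(1311/77, 352/36) = 17.03 servings → $5.11.
Greek yogurt only: max(1311/246, 352/230) = 5.329 servings → $5.86.
sweet potato + canned tuna with both targets exact would need a negative amount; discard.
sweet potato + eggs with both tight: 1.318 servings and 7.764 servings → $2.92.
sweet potato + Greek yogurt with both tight: 1.938 servings and 1.067 servings → $2.05.
canned tuna + eggs with both tight: 3.981 servings and 8.34 servings → $9.67.
canned tuna + Greek yogurt with both tight: 6.064 servings and 1.188 servings → $12.22.
eggs + Greek yogurt: intersection lies outside the first quadrant.
So the least-cost plan costs $2.05.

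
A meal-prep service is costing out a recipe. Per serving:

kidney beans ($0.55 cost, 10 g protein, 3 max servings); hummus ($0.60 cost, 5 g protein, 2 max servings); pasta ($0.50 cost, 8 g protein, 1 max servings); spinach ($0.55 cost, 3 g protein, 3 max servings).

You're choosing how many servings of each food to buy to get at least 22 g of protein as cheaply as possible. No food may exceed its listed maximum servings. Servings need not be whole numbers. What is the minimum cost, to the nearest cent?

$1.21

Cost per g of protein: kidney beans $0.0550, pasta $0.0625, hummus $0.1200, spinach $0.1833.
Take 2.2 servings of kidney beans: +22.0 g protein for $1.21 (total $1.21, still need 0.0 g).
Greedy by cheapest-per-g is optimal for a single linear constraint, so the minimum cost is $1.21.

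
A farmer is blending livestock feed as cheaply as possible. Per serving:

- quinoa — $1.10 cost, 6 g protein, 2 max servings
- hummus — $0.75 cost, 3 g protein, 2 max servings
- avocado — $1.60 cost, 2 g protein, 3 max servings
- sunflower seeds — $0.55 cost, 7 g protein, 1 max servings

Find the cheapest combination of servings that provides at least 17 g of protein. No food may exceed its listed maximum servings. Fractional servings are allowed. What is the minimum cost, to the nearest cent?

Cost per g of protein: sunflower seeds $0.0786, quinoa $0.1833, hummus $0.2500, avocado $0.8000.
Take 1 serving of sunflower seeds: +7.0 g protein for $0.55 (total $0.55, still need 10.0 g).
Take 1.667 servings of quinoa: +10.0 g protein for $1.83 (total $2.38, still need 0.0 g).
Greedy by cheapest-per-g is optimal for a single linear constraint, so the minimum cost is $2.38.

$2.38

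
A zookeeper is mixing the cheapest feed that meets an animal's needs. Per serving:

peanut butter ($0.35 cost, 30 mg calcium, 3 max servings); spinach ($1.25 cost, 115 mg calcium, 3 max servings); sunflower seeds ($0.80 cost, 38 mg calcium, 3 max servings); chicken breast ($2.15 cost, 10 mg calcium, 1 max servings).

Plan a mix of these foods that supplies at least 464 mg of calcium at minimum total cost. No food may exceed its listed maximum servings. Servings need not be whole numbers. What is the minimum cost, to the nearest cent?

Cost per mg of calcium: spinach $0.0109, peanut butter $0.0117, sunflower seeds $0.0211, chicken breast $0.2150.
Take 3 servings of spinach: +345.0 mg calcium for $3.75 (total $3.75, still need 119.0 mg).
Take 3 servings of peanut butter: +90.0 mg calcium for $1.05 (total $4.80, still need 29.0 mg).
Take 0.7632 servings of sunflower seeds: +29.0 mg calcium for $0.61 (total $5.41, still need 0.0 mg).
Greedy by cheapest-per-mg is optimal for a single linear constraint, so the minimum cost is $5.41.

$5.41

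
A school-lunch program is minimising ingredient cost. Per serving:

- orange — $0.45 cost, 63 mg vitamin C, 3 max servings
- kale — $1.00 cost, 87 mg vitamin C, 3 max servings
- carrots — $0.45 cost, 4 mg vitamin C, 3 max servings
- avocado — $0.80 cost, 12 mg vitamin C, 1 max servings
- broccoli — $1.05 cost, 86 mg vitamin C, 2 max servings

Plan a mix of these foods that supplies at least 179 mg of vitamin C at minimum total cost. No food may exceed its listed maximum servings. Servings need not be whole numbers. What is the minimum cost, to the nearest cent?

$1.28

Cost per mg of vitamin C: orange $0.0071, kale $0.0115, broccoli $0.0122, avocado $0.0667, carrots $0.1125.
Take 2.841 servings of orange: +179.0 mg vitamin C for $1.28 (total $1.28, still need 0.0 mg).
Greedy by cheapest-per-mg is optimal for a single linear constraint, so the minimum cost is $1.28.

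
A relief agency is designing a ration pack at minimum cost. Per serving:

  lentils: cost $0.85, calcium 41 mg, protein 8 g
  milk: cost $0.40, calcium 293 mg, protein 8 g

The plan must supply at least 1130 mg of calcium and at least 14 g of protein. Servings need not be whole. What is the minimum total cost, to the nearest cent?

$1.54

The cheapest plan sits at a corner of the feasible region — with two constraints it uses at most two foods.
lentils only: max(1130/41, 14/8) = 27.56 servings → $23.43.
milk only: max(1130/293, 14/8) = 3.857 servings → $1.54.
lentils + milk with both targets exact would need a negative amount; discard.
The minimum over all feasible corners is $1.54.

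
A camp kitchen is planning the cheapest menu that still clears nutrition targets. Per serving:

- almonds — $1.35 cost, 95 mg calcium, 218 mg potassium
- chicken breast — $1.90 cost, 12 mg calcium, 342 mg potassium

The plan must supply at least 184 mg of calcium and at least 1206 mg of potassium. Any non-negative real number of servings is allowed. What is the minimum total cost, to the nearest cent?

$6.93

Compare the cost at each extreme point of the feasible region.
almonds only: max(184/95, 1206/218) = 5.532 servings → $7.47.
chicken breast only: max(184/12, 1206/342) = 15.33 servings → $29.13.
almonds + chicken breast with both tight: 1.622 servings and 2.492 servings → $6.93.
So the least-cost plan costs $6.93.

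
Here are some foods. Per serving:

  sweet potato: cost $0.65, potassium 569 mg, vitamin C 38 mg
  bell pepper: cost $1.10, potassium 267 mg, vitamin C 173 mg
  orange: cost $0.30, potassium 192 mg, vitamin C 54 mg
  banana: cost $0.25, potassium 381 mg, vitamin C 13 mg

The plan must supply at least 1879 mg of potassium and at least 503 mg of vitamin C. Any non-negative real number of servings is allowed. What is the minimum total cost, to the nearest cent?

$2.84

This is a tiny linear program; its minimum lies at a vertex of the feasible set. List the vertices and price them.
sweet potato only: max(1879/569, 503/38) = 13.24 servings → $8.60.
bell pepper only: max(1879/267, 503/173) = 7.037 servings → $7.74.
orange only: max(1879/192, 503/54) = 9.786 servings → $2.94.
banana only: max(1879/381, 503/13) = 38.69 servings → $9.67.
sweet potato + bell pepper with both tight: 2.161 servings and 2.433 servings → $4.08.
sweet potato + orange with both tight: 0.2087 servings and 9.168 servings → $2.89.
sweet potato + banana: intersection lies outside the first quadrant.
bell pepper + orange: intersection lies outside the first quadrant.
bell pepper + banana with both tight: 2.678 servings and 3.055 servings → $3.71.
orange + banana with both tight: 9.25 servings and 0.2705 servings → $2.84.
So the least-cost plan costs $2.84.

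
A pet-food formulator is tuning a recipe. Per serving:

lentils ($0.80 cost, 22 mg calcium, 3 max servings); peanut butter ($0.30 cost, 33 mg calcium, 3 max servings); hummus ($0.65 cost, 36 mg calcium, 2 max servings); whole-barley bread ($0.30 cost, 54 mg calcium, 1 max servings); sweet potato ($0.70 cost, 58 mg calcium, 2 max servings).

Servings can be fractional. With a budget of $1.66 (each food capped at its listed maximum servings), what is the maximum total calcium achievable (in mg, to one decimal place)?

191.1 mg

Calcium per dollar: whole-barley bread 180, peanut butter 110, sweet potato 82.86, hummus 55.38, lentils 27.5.
Take 1 serving of whole-barley bread: spends $0.30, +54.0 mg calcium (running total 54.0 mg).
Take 3 servings of peanut butter: spends $0.90, +99.0 mg calcium (running total 153.0 mg).
Take 0.6571 servings of sweet potato: spends $0.46, +38.1 mg calcium (running total 191.1 mg).
Filling greedily by calcium-per-dollar is optimal for one linear limit, giving 191.1 mg.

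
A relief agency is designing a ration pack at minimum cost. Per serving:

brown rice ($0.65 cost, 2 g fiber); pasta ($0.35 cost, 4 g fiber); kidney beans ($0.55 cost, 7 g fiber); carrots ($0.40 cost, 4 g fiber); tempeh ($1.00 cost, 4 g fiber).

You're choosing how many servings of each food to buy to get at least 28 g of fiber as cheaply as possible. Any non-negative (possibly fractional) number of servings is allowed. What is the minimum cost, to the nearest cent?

Cost per g of fiber: kidney beans $0.0786, pasta $0.0875, carrots $0.1000, tempeh $0.2500, brown rice $0.3250.
With no serving limits, use only kidney beans: 28 g / 7 g = 4 servings × $0.55 = $2.20.

$2.20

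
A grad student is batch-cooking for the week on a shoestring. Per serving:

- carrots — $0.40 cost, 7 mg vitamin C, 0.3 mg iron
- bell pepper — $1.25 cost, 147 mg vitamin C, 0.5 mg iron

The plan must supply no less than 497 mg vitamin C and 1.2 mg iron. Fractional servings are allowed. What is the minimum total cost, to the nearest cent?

For a min-cost LP with two ≥-constraints, a basic feasible solution has at most two positive variables.
carrots only: max(497/7, 1.2/0.3) = 71 servings → $28.40.
bell pepper only: max(497/147, 1.2/0.5) = 3.381 servings → $4.23.
carrots + bell pepper: intersection lies outside the first quadrant.
The minimum over all feasible corners is $4.23.

$4.23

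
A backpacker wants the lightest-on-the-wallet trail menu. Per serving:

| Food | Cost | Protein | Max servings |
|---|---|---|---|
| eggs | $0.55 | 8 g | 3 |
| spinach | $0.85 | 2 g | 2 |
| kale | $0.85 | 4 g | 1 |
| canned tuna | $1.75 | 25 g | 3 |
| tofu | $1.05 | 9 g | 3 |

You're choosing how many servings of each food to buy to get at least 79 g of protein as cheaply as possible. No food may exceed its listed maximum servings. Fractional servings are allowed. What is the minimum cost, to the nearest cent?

$5.50

Cost per g of protein: eggs $0.0688, canned tuna $0.0700, tofu $0.1167, kale $0.2125, spinach $0.4250.
Take 3 servings of eggs: +24.0 g protein for $1.65 (total $1.65, still need 55.0 g).
Take 2.2 servings of canned tuna: +55.0 g protein for $3.85 (total $5.50, still need 0.0 g).
Greedy by cheapest-per-g is optimal for a single linear constraint, so the minimum cost is $5.50.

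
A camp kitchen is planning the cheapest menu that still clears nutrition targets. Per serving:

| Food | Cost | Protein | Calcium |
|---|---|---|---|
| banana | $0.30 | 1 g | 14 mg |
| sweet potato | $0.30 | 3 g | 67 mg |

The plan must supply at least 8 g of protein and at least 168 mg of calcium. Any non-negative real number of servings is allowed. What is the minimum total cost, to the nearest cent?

$0.80

Minimising a linear cost over {protein ≥ 8, calcium ≥ 168, servings ≥ 0} — the optimum is at a vertex, using one or two foods.
banana only: max(8/1, 168/14) = 12 servings → $3.60.
sweet potato only: max(8/3, 168/67) = 2.667 servings → $0.80.
banana + sweet potato with both tight: 1.28 servings and 2.24 servings → $1.06.
The minimum over all feasible corners is $0.80.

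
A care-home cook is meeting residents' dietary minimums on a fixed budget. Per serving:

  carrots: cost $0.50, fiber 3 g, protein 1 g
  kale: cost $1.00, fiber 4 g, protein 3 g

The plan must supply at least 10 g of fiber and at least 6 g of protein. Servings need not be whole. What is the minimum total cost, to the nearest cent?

$2.20

Minimising a linear cost over {fiber ≥ 10, protein ≥ 6, servings ≥ 0} — the optimum is at a vertex, using one or two foods.
carrots only: max(10/3, 6/1) = 6 servings → $3.00.
kale only: max(10/4, 6/3) = 2.5 servings → $2.50.
carrots + kale with both tight: 1.2 servings and 1.6 servings → $2.20.
So the least-cost plan costs $2.20.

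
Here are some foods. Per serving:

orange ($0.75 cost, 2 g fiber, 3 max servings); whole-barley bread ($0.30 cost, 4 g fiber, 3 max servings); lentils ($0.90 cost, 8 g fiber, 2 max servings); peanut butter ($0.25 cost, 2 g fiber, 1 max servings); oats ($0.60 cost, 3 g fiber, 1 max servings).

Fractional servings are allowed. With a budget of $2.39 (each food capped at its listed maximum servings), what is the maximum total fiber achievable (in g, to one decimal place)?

Fiber per dollar: whole-barley bread 13.33, lentils 8.889, peanut butter 8, oats 5, orange 2.667.
Take 3 servings of whole-barley bread: spends $0.90, +12.0 g fiber (running total 12.0 g).
Take 1.656 servings of lentils: spends $1.49, +13.2 g fiber (running total 25.2 g).
Greedy by best ratio exhausts the cost allowance optimally: 25.2 g.

25.2 g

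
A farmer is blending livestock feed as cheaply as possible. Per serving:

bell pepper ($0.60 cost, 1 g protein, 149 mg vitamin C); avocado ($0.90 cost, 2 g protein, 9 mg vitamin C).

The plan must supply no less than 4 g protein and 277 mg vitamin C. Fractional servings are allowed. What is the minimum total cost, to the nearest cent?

For a min-cost LP with two ≥-constraints, a basic feasible solution has at most two positive variables.
bell pepper only: max(4/1, 277/149) = 4 servings → $2.40.
avocado only: max(4/2, 277/9) = 30.78 servings → $27.70.
bell pepper + avocado with both tight: 1.792 servings and 1.104 servings → $2.07.
The minimum over all feasible corners is $2.07.

$2.07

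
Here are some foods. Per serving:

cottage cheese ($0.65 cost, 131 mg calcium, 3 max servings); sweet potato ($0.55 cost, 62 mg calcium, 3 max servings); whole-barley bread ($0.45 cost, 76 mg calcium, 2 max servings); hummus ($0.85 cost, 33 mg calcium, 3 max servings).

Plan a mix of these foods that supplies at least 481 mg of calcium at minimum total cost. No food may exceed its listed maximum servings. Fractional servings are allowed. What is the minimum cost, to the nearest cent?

$2.47

Cost per mg of calcium: cottage cheese $0.0050, whole-barley bread $0.0059, sweet potato $0.0089, hummus $0.0258.
Take 3 servings of cottage cheese: +393.0 mg calcium for $1.95 (total $1.95, still need 88.0 mg).
Take 1.158 servings of whole-barley bread: +88.0 mg calcium for $0.52 (total $2.47, still need 0.0 mg).
Greedy by cheapest-per-mg is optimal for a single linear constraint, so the minimum cost is $2.47.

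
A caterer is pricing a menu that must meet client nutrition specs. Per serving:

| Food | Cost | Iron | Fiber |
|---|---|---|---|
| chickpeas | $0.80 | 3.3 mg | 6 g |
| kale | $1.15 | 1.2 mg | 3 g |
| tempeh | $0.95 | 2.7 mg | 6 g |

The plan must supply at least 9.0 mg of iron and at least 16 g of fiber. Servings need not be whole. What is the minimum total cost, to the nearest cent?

chickpeas only: max(9.0/3.3, 16/6) = 2.727 servings → $2.18.
kale only: max(9.0/1.2, 16/3) = 7.5 servings → $8.62.
tempeh only: max(9.0/2.7, 16/6) = 3.333 servings → $3.17.
chickpeas + kale with both targets exact would need a negative amount; discard.
chickpeas + tempeh: the both-tight solution has a negative serving — not a feasible corner.
kale + tempeh: intersection lies outside the first quadrant.
So the least-cost plan costs $2.18.

$2.18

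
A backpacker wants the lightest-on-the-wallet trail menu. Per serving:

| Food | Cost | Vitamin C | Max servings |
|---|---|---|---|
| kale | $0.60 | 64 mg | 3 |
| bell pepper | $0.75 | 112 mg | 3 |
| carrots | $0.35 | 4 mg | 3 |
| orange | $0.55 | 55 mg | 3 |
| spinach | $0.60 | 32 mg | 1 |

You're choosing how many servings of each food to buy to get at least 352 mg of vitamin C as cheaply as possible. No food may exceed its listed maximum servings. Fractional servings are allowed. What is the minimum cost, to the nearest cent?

Cost per mg of vitamin C: bell pepper $0.0067, kale $0.0094, orange $0.0100, spinach $0.0187, carrots $0.0875.
Take 3 servings of bell pepper: +336.0 mg vitamin C for $2.25 (total $2.25, still need 16.0 mg).
Take 0.25 servings of kale: +16.0 mg vitamin C for $0.15 (total $2.40, still need 0.0 mg).
Greedy by cheapest-per-mg is optimal for a single linear constraint, so the minimum cost is $2.40.

$2.40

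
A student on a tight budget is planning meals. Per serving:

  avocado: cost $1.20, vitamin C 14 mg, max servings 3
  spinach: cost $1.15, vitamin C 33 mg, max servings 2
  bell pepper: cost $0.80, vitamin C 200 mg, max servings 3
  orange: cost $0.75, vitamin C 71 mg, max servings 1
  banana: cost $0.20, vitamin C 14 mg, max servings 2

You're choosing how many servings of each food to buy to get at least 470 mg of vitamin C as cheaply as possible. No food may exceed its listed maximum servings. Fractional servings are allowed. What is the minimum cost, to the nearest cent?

Cost per mg of vitamin C: bell pepper $0.0040, orange $0.0106, banana $0.0143, spinach $0.0348, avocado $0.0857.
Take 2.35 servings of bell pepper: +470.0 mg vitamin C for $1.88 (total $1.88, still need 0.0 mg).
Greedy by cheapest-per-mg is optimal for a single linear constraint, so the minimum cost is $1.88.

$1.88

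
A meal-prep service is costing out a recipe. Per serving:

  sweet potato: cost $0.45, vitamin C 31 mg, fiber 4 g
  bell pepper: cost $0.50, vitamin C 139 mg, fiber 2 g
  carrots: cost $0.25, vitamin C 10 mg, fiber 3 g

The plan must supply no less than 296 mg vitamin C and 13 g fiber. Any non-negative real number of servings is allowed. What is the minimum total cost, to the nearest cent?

$1.72

With two linear requirements the optimum uses one or two foods; enumerate the corners.
sweet potato only: max(296/31, 13/4) = 9.548 servings → $4.30.
bell pepper only: max(296/139, 13/2) = 6.5 servings → $3.25.
carrots only: max(296/10, 13/3) = 29.6 servings → $7.40.
sweet potato + bell pepper with both tight: 2.46 servings and 1.581 servings → $1.90.
sweet potato + carrots with both targets exact would need a negative amount; discard.
bell pepper + carrots with both tight: 1.909 servings and 3.06 servings → $1.72.
So the least-cost plan costs $1.72.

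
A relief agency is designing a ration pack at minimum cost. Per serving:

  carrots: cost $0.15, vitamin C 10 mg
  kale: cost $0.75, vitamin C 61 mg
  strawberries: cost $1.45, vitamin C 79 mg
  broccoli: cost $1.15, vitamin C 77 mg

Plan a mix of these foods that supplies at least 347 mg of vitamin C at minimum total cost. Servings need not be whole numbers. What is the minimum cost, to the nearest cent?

Cost per mg of vitamin C: kale $0.0123, broccoli $0.0149, carrots $0.0150, strawberries $0.0184.
With no serving limits, use only kale: 347 mg / 61 mg = 5.689 servings × $0.75 = $4.27.

$4.27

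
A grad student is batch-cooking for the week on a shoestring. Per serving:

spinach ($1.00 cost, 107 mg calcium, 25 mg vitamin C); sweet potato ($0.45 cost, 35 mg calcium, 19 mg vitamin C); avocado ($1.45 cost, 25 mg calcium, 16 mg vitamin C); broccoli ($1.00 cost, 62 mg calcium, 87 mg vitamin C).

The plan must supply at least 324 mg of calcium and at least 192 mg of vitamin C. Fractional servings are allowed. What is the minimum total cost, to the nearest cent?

Two binding constraints pin down two serving amounts, so the optimal mix uses at most two foods. The candidates are each food alone (scaled to the tighter of calcium/vitamin C) and each pair with both constraints tight.
spinach only: max(324/107, 192/25) = 7.68 servings → $7.68.
sweet potato only: max(324/35, 192/19) = 10.11 servings → $4.55.
avocado only: max(324/25, 192/16) = 12.96 servings → $18.79.
broccoli only: max(324/62, 192/87) = 5.226 servings → $5.23.
spinach + sweet potato: intersection lies outside the first quadrant.
spinach + avocado with both tight: 0.3533 servings and 11.45 servings → $16.95.
spinach + broccoli with both tight: 2.099 servings and 1.604 servings → $3.70.
sweet potato + avocado with both tight: 4.518 servings and 6.635 servings → $11.65.
sweet potato + broccoli with both tight: 8.722 servings and 0.3021 servings → $4.23.
avocado + broccoli: the both-tight solution has a negative serving — not a feasible corner.
The minimum over all feasible corners is $3.70.

$3.70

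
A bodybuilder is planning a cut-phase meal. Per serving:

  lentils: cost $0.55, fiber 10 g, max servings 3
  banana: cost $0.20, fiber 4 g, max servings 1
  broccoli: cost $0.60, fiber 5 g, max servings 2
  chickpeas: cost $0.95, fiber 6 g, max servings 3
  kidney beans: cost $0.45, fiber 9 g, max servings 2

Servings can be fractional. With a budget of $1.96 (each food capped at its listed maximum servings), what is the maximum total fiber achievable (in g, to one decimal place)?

Fiber per dollar: banana 20, kidney beans 20, lentils 18.18, broccoli 8.333, chickpeas 6.316.
Take 1 serving of banana: spends $0.20, +4.0 g fiber (running total 4.0 g).
Take 2 servings of kidney beans: spends $0.90, +18.0 g fiber (running total 22.0 g).
Take 1.564 servings of lentils: spends $0.86, +15.6 g fiber (running total 37.6 g).
Filling greedily by fiber-per-dollar is optimal for one linear limit, giving 37.6 g.

37.6 g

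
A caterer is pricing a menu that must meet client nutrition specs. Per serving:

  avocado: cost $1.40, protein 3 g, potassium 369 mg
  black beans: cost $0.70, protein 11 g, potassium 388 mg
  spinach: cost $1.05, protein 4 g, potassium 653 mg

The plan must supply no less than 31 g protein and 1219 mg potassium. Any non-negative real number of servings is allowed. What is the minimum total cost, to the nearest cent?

$2.17

This is a tiny linear program; its minimum lies at a vertex of the feasible set. List the vertices and price them.
avocado only: max(31/3, 1219/369) = 10.33 servings → $14.47.
black beans only: max(31/11, 1219/388) = 3.142 servings → $2.20.
spinach only: max(31/4, 1219/653) = 7.75 servings → $8.14.
avocado + black beans with both tight: 0.477 servings and 2.688 servings → $2.55.
avocado + spinach: the both-tight solution has a negative serving — not a feasible corner.
black beans + spinach with both tight: 2.729 servings and 0.2452 servings → $2.17.
The minimum over all feasible corners is $2.17.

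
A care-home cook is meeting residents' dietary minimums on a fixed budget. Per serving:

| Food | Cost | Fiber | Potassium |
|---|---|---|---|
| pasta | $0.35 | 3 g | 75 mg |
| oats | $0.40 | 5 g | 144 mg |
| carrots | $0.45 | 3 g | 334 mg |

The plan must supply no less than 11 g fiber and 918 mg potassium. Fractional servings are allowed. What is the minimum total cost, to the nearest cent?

$1.39

Minimising a linear cost over {fiber ≥ 11, potassium ≥ 918, servings ≥ 0} — the optimum is at a vertex, using one or two foods.
pasta only: max(11/3, 918/75) = 12.24 servings → $4.28.
oats only: max(11/5, 918/144) = 6.375 servings → $2.55.
carrots only: max(11/3, 918/334) = 3.667 servings → $1.65.
pasta + oats: the both-tight solution has a negative serving — not a feasible corner.
pasta + carrots with both tight: 1.184 servings and 2.483 servings → $1.53.
oats + carrots with both tight: 0.7431 servings and 2.428 servings → $1.39.
The minimum over all feasible corners is $1.39.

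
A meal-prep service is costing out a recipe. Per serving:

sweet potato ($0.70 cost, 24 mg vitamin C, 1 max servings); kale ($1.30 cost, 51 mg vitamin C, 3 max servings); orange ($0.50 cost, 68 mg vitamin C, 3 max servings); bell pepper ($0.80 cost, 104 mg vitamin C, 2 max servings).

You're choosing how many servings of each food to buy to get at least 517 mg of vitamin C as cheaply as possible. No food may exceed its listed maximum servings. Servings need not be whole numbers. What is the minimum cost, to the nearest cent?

$5.78

Cost per mg of vitamin C: orange $0.0074, bell pepper $0.0077, kale $0.0255, sweet potato $0.0292.
Take 3 servings of orange: +204.0 mg vitamin C for $1.50 (total $1.50, still need 313.0 mg).
Take 2 servings of bell pepper: +208.0 mg vitamin C for $1.60 (total $3.10, still need 105.0 mg).
Take 2.059 servings of kale: +105.0 mg vitamin C for $2.68 (total $5.78, still need 0.0 mg).
Greedy by cheapest-per-mg is optimal for a single linear constraint, so the minimum cost is $5.78.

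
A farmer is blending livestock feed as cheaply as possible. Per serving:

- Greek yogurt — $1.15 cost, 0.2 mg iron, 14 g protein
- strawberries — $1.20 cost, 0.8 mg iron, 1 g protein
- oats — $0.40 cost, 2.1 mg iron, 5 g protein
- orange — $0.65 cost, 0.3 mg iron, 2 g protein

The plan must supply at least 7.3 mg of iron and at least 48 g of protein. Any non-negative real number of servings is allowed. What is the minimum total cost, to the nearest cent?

With two linear requirements the optimum uses one or two foods; enumerate the corners.
Greek yogurt only: max(7.3/0.2, 48/14) = 36.5 servings → $41.98.
strawberries only: max(7.3/0.8, 48/1) = 48 servings → $57.60.
oats only: max(7.3/2.1, 48/5) = 9.6 servings → $3.84.
orange only: max(7.3/0.3, 48/2) = 24.33 servings → $15.82.
Greek yogurt + strawberries with both tight: 2.827 servings and 8.418 servings → $13.35.
Greek yogurt + oats with both tight: 2.264 servings and 3.261 servings → $3.91.
Greek yogurt + orange with both targets exact would need a negative amount; discard.
strawberries + oats: the both-tight solution has a negative serving — not a feasible corner.
strawberries + orange with both tight: 0.1538 servings and 23.92 servings → $15.73.
oats + orange with both tight: 0.07407 servings and 23.81 servings → $15.51.
So the least-cost plan costs $3.84.

$3.84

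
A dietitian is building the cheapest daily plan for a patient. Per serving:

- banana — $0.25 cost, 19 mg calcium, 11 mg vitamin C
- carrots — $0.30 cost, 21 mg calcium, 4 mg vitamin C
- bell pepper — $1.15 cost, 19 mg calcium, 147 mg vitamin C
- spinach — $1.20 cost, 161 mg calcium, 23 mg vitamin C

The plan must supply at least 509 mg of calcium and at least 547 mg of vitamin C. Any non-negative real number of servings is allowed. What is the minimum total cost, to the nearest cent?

$7.11

Check every corner: each single food scaled to meet both minima, and each pair solved so both constraints bind.
banana only: max(509/19, 547/11) = 49.73 servings → $12.43.
carrots only: max(509/21, 547/4) = 136.8 servings → $41.02.
bell pepper only: max(509/19, 547/147) = 26.79 servings → $30.81.
spinach only: max(509/161, 547/23) = 23.78 servings → $28.54.
banana + carrots: intersection lies outside the first quadrant.
banana + bell pepper with both tight: 24.93 servings and 1.855 servings → $8.37.
banana + spinach with both targets exact would need a negative amount; discard.
carrots + bell pepper with both tight: 21.4 servings and 3.139 servings → $10.03.
carrots + spinach: intersection lies outside the first quadrant.
bell pepper + spinach with both tight: 3.287 servings and 2.774 servings → $7.11.
The minimum over all feasible corners is $7.11.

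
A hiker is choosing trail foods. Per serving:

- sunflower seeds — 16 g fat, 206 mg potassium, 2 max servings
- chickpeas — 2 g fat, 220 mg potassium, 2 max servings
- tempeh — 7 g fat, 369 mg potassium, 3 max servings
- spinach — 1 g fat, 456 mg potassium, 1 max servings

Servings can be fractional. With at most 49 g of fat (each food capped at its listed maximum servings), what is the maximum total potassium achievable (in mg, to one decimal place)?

Potassium per g fat: spinach 456, chickpeas 110, tempeh 52.71, sunflower seeds 12.88.
Take 1 serving of spinach: uses 1 g fat, +456.0 mg potassium (running total 456.0 mg).
Take 2 servings of chickpeas: uses 4 g fat, +440.0 mg potassium (running total 896.0 mg).
Take 3 servings of tempeh: uses 21 g fat, +1107.0 mg potassium (running total 2003.0 mg).
Take 1.438 servings of sunflower seeds: uses 23 g fat, +296.1 mg potassium (running total 2299.1 mg).
Filling greedily by potassium-per-g fat is optimal for one linear limit, giving 2299.1 mg.

2299.1 mg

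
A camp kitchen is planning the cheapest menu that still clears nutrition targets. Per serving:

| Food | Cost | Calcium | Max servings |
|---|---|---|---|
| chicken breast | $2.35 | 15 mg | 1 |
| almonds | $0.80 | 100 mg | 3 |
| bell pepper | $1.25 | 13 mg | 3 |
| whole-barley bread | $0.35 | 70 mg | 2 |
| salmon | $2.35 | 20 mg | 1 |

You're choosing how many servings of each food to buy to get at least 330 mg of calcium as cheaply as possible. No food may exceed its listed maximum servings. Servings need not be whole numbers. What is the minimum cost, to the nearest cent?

$2.22

Cost per mg of calcium: whole-barley bread $0.0050, almonds $0.0080, bell pepper $0.0962, salmon $0.1175, chicken breast $0.1567.
Take 2 servings of whole-barley bread: +140.0 mg calcium for $0.70 (total $0.70, still need 190.0 mg).
Take 1.9 servings of almonds: +190.0 mg calcium for $1.52 (total $2.22, still need 0.0 mg).
Filling from the cheapest source first is optimal under one linear minimum: $2.22.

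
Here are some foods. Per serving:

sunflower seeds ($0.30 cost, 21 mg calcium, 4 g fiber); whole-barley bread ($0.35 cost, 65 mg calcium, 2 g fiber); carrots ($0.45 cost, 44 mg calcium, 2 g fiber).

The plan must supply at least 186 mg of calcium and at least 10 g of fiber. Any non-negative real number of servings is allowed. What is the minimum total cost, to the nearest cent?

$1.24

A basic optimal solution has at most two foods positive. Try each food alone and each pair with both targets met exactly.
sunflower seeds only: max(186/21, 10/4) = 8.857 servings → $2.66.
whole-barley bread only: max(186/65, 10/2) = 5 servings → $1.75.
carrots only: max(186/44, 10/2) = 5 servings → $2.25.
sunflower seeds + whole-barley bread with both tight: 1.275 servings and 2.45 servings → $1.24.
sunflower seeds + carrots with both tight: 0.5075 servings and 3.985 servings → $1.95.
whole-barley bread + carrots: intersection lies outside the first quadrant.
Cheapest feasible corner: $1.24.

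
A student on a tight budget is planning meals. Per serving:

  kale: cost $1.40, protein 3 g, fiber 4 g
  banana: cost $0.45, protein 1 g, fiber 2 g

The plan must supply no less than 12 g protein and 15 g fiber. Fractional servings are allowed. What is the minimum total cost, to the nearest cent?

kale only: max(12/3, 15/4) = 4 servings → $5.60.
banana only: max(12/1, 15/2) = 12 servings → $5.40.
kale + banana: the both-tight solution has a negative serving — not a feasible corner.
The minimum over all feasible corners is $5.40.

$5.40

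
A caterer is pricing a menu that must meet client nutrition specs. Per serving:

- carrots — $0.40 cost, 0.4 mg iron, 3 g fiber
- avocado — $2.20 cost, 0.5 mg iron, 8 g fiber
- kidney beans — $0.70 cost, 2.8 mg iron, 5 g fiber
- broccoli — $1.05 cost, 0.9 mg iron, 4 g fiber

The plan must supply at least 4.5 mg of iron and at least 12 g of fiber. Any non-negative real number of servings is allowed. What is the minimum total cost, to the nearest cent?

$1.65

Check every corner: each single food scaled to meet both minima, and each pair solved so both constraints bind.
carrots only: max(4.5/0.4, 12/3) = 11.25 servings → $4.50.
avocado only: max(4.5/0.5, 12/8) = 9 servings → $19.80.
kidney beans only: max(4.5/2.8, 12/5) = 2.4 servings → $1.68.
broccoli only: max(4.5/0.9, 12/4) = 5 servings → $5.25.
carrots + avocado: intersection lies outside the first quadrant.
carrots + kidney beans with both tight: 1.734 servings and 1.359 servings → $1.65.
carrots + broccoli with both targets exact would need a negative amount; discard.
avocado + kidney beans with both tight: 0.5578 servings and 1.508 servings → $2.28.
avocado + broccoli: the both-tight solution has a negative serving — not a feasible corner.
kidney beans + broccoli with both tight: 1.075 servings and 1.657 servings → $2.49.
Cheapest feasible corner: $1.65.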